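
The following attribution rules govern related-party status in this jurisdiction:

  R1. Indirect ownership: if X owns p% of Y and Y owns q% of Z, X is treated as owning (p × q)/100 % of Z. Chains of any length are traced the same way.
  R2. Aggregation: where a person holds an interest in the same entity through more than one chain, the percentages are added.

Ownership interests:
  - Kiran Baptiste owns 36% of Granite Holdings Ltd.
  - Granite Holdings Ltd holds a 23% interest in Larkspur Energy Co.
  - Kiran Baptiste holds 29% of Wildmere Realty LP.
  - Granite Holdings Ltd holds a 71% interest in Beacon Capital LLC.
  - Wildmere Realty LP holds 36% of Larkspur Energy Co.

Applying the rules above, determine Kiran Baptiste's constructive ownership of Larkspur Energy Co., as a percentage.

18.72%

Chain via Wildmere Realty LP (R1): 29% × 36% = 10.44% of Larkspur Energy Co.
Chain via Granite Holdings Ltd (R1): 36% × 23% = 8.28% of Larkspur Energy Co.
Aggregating (R2): 10.44% + 8.28% = 18.72%.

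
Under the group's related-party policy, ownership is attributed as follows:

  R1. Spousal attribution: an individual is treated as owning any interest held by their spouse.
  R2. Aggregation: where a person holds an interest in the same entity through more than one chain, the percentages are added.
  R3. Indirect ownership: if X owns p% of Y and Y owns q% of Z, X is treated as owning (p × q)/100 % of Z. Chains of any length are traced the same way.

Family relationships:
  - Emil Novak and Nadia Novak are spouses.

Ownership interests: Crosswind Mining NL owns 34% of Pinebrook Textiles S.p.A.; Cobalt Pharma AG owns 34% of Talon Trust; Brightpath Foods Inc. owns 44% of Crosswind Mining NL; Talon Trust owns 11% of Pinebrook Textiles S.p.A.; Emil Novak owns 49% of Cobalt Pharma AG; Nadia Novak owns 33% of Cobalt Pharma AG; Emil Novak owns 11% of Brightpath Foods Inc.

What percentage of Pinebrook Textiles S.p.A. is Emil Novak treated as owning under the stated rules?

4.7124%

By spousal attribution (R1), Emil Novak is treated as also owning Nadia Novak's interest in Cobalt Pharma AG, giving 49% + 33% = 82%.
Chain via Cobalt Pharma AG → Talon Trust (R3): 82% × 34% × 11% = 3.0668% of Pinebrook Textiles S.p.A.
Chain via Brightpath Foods Inc. → Crosswind Mining NL (R3): 11% × 44% × 34% = 1.6456% of Pinebrook Textiles S.p.A.
Aggregating (R2): 3.0668% + 1.6456% = 4.7124%.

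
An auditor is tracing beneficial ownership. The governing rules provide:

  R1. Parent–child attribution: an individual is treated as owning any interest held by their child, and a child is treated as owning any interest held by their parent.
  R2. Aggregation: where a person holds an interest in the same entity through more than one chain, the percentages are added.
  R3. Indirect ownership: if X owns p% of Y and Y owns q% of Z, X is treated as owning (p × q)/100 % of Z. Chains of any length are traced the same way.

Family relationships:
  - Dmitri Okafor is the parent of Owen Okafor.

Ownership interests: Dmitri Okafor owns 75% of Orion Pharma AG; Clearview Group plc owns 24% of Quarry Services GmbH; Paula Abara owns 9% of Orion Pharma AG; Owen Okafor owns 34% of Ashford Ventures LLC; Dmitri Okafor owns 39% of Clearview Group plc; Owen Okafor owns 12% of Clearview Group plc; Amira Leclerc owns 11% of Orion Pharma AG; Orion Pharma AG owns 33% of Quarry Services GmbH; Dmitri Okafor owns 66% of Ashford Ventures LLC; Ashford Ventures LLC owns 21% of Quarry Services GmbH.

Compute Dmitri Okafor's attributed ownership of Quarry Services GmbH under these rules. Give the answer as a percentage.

By parent–child attribution (R1), Dmitri Okafor is treated as also owning Owen Okafor's interest in Clearview Group plc, giving 39% + 12% = 51%.
By parent–child attribution (R1), Dmitri Okafor is treated as also owning Owen Okafor's interest in Ashford Ventures LLC, giving 66% + 34% = 100%.
Chain via Clearview Group plc (R3): 51% × 24% = 12.24% of Quarry Services GmbH.
Chain via Orion Pharma AG (R3): 75% × 33% = 24.75% of Quarry Services GmbH.
Chain via Ashford Ventures LLC (R3): 100% × 21% = 21% of Quarry Services GmbH.
Aggregating (R2): 12.24% + 24.75% + 21% = 57.99%.

57.99%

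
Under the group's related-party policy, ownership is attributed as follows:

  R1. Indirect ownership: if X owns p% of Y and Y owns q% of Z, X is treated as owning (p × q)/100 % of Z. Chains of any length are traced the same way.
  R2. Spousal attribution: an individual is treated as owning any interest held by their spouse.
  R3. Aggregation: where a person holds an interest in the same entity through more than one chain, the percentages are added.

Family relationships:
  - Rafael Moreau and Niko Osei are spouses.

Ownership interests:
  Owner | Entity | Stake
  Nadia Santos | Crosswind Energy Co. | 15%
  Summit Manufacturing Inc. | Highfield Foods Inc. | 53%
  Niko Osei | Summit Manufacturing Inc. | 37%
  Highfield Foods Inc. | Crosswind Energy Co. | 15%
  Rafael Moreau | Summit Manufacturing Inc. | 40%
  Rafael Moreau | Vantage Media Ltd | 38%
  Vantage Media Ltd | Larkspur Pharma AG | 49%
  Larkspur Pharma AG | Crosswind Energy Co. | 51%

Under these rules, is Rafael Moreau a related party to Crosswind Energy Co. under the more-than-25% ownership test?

No

By spousal attribution (R2), Rafael Moreau is treated as also owning Niko Osei's interest in Summit Manufacturing Inc, giving 40% + 37% = 77%.
Chain via Vantage Media Ltd → Larkspur Pharma AG (R1): 38% × 49% × 51% = 9.4962% of Crosswind Energy Co.
Chain via Summit Manufacturing Inc. → Highfield Foods Inc. (R1): 77% × 53% × 15% = 6.1215% of Crosswind Energy Co.
Aggregating (R3): 9.4962% + 6.1215% = 15.6177%.
15.6177% does not exceed the 25% threshold, so Rafael is not a related party to Crosswind Energy Co.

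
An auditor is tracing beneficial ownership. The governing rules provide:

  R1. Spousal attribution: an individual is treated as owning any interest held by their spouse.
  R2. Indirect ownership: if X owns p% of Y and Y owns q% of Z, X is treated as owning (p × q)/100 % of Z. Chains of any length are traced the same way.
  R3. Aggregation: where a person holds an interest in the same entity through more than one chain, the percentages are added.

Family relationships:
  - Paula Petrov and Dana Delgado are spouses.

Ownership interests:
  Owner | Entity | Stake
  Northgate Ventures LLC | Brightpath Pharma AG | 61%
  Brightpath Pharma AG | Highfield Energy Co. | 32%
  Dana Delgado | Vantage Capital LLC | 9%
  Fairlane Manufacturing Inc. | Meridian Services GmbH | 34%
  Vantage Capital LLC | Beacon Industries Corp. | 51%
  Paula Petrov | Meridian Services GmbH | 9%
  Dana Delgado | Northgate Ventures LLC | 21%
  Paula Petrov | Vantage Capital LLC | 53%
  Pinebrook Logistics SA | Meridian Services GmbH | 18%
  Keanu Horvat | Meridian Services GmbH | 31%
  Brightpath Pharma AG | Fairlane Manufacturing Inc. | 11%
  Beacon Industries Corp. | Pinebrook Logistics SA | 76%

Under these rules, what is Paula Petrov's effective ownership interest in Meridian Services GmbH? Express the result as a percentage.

13.80471%

By spousal attribution (R1), Paula Petrov is treated as also owning Dana Delgado's interest in Vantage Capital LLC, giving 53% + 9% = 62%.
By spousal attribution (R1), Paula Petrov is treated as owning Dana Delgado's 21% interest in Northgate Ventures LLC.
Chain via Vantage Capital LLC → Beacon Industries Corp. → Pinebrook Logistics SA (R2): 62% × 51% × 76% × 18% = 4.325616% of Meridian Services GmbH.
Direct interest in Meridian Services GmbH: 9%.
Chain via Northgate Ventures LLC → Brightpath Pharma AG → Fairlane Manufacturing Inc. (R2): 21% × 61% × 11% × 34% = 0.479094% of Meridian Services GmbH.
Aggregating (R3): 4.325616% + 9% + 0.479094% = 13.80471%.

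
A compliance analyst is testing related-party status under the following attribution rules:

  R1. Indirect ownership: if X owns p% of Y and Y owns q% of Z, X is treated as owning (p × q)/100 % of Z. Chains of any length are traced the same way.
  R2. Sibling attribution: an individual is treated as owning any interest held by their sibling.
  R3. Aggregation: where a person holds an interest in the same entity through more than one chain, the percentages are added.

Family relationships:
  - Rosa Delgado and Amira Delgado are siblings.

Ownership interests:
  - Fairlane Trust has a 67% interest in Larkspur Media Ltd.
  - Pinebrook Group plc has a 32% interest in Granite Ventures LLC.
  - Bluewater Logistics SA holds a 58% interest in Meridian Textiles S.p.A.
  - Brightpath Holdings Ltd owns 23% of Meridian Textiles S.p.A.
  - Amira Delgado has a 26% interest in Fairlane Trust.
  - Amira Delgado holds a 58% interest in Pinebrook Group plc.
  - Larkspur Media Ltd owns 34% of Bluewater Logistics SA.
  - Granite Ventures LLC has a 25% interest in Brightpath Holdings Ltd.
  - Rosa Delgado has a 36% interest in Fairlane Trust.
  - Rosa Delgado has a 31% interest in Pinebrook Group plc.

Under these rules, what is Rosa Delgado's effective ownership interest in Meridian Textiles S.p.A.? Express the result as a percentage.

By sibling attribution (R2), Rosa Delgado is treated as also owning Amira Delgado's interest in Fairlane Trust, giving 36% + 26% = 62%.
By sibling attribution (R2), Rosa Delgado is treated as also owning Amira Delgado's interest in Pinebrook Group plc, giving 31% + 58% = 89%.
Chain via Fairlane Trust → Larkspur Media Ltd → Bluewater Logistics SA (R1): 62% × 67% × 34% × 58% = 8.191688% of Meridian Textiles S.p.A.
Chain via Pinebrook Group plc → Granite Ventures LLC → Brightpath Holdings Ltd (R1): 89% × 32% × 25% × 23% = 1.6376% of Meridian Textiles S.p.A.
Aggregating (R3): 8.191688% + 1.6376% = 9.829288%.

9.829288%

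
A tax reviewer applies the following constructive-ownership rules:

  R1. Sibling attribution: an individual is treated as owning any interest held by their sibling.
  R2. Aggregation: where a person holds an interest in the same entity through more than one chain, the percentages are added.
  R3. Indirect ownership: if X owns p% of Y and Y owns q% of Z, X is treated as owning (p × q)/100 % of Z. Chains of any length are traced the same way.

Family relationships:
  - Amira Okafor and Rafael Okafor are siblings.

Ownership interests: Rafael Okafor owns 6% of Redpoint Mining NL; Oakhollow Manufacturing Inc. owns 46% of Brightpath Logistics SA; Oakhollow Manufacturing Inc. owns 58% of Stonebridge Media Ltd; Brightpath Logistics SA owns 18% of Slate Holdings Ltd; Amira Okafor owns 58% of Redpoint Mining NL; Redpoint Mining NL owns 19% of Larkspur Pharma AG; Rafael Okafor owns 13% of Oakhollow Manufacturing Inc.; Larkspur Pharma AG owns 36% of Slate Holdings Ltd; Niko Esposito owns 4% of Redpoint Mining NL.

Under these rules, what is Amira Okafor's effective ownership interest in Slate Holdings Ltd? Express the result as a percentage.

By sibling attribution (R1), Amira Okafor is treated as also owning Rafael Okafor's interest in Redpoint Mining NL, giving 58% + 6% = 64%.
By sibling attribution (R1), Amira Okafor is treated as owning Rafael Okafor's 13% interest in Oakhollow Manufacturing Inc.
Chain via Redpoint Mining NL → Larkspur Pharma AG (R3): 64% × 19% × 36% = 4.3776% of Slate Holdings Ltd.
Chain via Oakhollow Manufacturing Inc. → Brightpath Logistics SA (R3): 13% × 46% × 18% = 1.0764% of Slate Holdings Ltd.
Aggregating (R2): 4.3776% + 1.0764% = 5.454%.

5.454%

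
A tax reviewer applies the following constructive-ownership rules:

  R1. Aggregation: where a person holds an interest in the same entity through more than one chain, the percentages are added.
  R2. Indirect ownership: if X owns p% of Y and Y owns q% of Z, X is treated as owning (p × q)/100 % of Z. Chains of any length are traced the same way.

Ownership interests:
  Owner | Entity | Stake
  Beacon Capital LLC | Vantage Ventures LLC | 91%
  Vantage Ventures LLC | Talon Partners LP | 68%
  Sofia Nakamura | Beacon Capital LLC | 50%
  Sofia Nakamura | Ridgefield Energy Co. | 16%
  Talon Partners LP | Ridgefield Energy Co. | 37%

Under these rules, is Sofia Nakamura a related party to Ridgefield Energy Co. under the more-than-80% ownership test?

No

Chain via Beacon Capital LLC → Vantage Ventures LLC → Talon Partners LP (R2): 50% × 91% × 68% × 37% = 11.4478% of Ridgefield Energy Co.
Direct interest in Ridgefield Energy Co: 16%.
Aggregating (R1): 11.4478% + 16% = 27.4478%.
27.4478% does not exceed the 80% threshold, so Sofia is not a related party to Ridgefield Energy Co.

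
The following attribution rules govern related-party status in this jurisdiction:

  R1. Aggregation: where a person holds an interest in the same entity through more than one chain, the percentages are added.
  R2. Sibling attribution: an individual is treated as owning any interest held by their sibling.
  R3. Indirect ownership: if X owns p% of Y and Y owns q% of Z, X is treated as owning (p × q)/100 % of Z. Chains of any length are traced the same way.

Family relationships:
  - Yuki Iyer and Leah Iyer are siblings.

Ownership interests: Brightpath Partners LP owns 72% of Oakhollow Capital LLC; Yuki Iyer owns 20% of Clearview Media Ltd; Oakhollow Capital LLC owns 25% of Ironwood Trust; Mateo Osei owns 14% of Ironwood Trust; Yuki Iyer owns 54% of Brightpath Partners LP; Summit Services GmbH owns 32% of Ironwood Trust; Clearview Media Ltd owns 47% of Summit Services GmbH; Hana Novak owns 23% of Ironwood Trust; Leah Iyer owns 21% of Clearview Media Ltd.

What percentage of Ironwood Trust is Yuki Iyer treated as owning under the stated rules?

By sibling attribution (R2), Yuki Iyer is treated as also owning Leah Iyer's interest in Clearview Media Ltd, giving 20% + 21% = 41%.
Chain via Brightpath Partners LP → Oakhollow Capital LLC (R3): 54% × 72% × 25% = 9.72% of Ironwood Trust.
Chain via Clearview Media Ltd → Summit Services GmbH (R3): 41% × 47% × 32% = 6.1664% of Ironwood Trust.
Aggregating (R1): 9.72% + 6.1664% = 15.8864%.

15.8864%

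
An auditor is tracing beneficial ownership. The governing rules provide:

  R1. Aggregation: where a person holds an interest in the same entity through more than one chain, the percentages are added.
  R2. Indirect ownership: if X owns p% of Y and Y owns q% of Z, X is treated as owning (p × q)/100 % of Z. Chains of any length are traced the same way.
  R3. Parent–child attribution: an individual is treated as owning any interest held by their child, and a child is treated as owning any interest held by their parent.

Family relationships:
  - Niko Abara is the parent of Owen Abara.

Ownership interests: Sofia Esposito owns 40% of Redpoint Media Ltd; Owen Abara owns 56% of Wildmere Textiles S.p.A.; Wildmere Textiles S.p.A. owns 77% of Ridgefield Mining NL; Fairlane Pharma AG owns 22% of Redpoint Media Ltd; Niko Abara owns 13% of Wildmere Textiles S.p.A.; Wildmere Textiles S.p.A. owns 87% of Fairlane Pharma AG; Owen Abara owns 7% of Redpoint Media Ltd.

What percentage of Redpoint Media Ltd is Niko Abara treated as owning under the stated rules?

By parent–child attribution (R3), Niko Abara is treated as also owning Owen Abara's interest in Wildmere Textiles S.p.A, giving 13% + 56% = 69%.
By parent–child attribution (R3), Niko Abara is treated as owning Owen Abara's 7% interest in Redpoint Media Ltd.
Chain via Wildmere Textiles S.p.A. → Fairlane Pharma AG (R2): 69% × 87% × 22% = 13.2066% of Redpoint Media Ltd.
Direct interest in Redpoint Media Ltd: 7%.
Aggregating (R1): 13.2066% + 7% = 20.2066%.

20.2066%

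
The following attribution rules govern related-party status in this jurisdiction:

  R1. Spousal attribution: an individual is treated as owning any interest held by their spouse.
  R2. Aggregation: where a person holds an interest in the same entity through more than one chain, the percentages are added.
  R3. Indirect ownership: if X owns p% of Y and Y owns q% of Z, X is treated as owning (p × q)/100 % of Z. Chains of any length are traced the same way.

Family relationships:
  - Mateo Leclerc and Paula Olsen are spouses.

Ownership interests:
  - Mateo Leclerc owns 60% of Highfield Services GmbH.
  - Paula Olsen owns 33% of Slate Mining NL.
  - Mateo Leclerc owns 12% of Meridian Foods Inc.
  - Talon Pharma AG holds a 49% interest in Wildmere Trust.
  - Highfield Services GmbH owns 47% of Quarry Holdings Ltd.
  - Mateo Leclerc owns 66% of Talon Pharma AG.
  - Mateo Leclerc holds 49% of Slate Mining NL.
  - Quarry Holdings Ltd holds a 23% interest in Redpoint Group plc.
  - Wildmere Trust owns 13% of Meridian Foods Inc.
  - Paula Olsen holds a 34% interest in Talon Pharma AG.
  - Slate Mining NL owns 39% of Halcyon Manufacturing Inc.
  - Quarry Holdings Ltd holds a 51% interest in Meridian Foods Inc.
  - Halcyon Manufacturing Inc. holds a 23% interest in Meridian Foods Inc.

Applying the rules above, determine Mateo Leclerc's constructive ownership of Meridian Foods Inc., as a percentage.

By spousal attribution (R1), Mateo Leclerc is treated as also owning Paula Olsen's interest in Slate Mining NL, giving 49% + 33% = 82%.
By spousal attribution (R1), Mateo Leclerc is treated as also owning Paula Olsen's interest in Talon Pharma AG, giving 66% + 34% = 100%.
Chain via Highfield Services GmbH → Quarry Holdings Ltd (R3): 60% × 47% × 51% = 14.382% of Meridian Foods Inc.
Chain via Slate Mining NL → Halcyon Manufacturing Inc. (R3): 82% × 39% × 23% = 7.3554% of Meridian Foods Inc.
Chain via Talon Pharma AG → Wildmere Trust (R3): 100% × 49% × 13% = 6.37% of Meridian Foods Inc.
Direct interest in Meridian Foods Inc: 12%.
Aggregating (R2): 14.382% + 7.3554% + 6.37% + 12% = 40.1074%.

40.1074%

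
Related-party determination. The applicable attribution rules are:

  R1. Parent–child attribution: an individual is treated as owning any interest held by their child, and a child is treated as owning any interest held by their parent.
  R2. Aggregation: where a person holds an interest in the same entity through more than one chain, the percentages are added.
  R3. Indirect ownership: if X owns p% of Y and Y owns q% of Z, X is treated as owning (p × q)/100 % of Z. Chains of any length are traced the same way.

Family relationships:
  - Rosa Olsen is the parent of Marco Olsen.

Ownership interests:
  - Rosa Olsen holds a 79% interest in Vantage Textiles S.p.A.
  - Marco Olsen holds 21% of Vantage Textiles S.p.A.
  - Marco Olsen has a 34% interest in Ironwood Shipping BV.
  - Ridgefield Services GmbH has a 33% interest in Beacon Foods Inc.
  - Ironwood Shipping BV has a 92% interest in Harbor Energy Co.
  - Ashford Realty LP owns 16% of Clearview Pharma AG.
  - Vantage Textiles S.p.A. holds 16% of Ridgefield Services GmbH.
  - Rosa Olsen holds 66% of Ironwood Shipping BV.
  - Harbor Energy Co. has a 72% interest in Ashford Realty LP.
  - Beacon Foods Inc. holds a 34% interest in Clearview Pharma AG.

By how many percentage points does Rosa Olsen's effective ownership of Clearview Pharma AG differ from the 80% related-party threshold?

67.6064

By parent–child attribution (R1), Rosa Olsen is treated as also owning Marco Olsen's interest in Ironwood Shipping BV, giving 66% + 34% = 100%.
By parent–child attribution (R1), Rosa Olsen is treated as also owning Marco Olsen's interest in Vantage Textiles S.p.A, giving 79% + 21% = 100%.
Chain via Ironwood Shipping BV → Harbor Energy Co. → Ashford Realty LP (R3): 100% × 92% × 72% × 16% = 10.5984% of Clearview Pharma AG.
Chain via Vantage Textiles S.p.A. → Ridgefield Services GmbH → Beacon Foods Inc. (R3): 100% × 16% × 33% × 34% = 1.7952% of Clearview Pharma AG.
Aggregating (R2): 10.5984% + 1.7952% = 12.3936%.
12.3936% falls short of the 80% threshold by 67.6064 percentage points.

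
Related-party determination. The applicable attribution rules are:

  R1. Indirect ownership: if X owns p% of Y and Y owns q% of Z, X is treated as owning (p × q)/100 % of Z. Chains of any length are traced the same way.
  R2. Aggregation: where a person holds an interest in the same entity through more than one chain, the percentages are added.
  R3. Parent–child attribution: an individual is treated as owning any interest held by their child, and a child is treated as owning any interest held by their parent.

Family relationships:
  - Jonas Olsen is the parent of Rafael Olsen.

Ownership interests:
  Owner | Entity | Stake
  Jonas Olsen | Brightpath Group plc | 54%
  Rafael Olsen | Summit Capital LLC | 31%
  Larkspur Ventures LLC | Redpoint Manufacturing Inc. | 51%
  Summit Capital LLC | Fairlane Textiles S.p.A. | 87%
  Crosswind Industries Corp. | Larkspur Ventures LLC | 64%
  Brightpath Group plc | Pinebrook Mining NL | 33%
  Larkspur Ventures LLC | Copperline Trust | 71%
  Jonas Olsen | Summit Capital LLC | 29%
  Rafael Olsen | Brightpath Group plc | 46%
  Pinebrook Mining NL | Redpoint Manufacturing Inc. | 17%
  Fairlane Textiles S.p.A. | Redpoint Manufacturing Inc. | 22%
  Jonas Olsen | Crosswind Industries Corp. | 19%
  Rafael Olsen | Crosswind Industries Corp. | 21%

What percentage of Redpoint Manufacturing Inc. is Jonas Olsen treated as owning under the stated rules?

30.15%

By parent–child attribution (R3), Jonas Olsen is treated as also owning Rafael Olsen's interest in Crosswind Industries Corp, giving 19% + 21% = 40%.
By parent–child attribution (R3), Jonas Olsen is treated as also owning Rafael Olsen's interest in Summit Capital LLC, giving 29% + 31% = 60%.
By parent–child attribution (R3), Jonas Olsen is treated as also owning Rafael Olsen's interest in Brightpath Group plc, giving 54% + 46% = 100%.
Chain via Crosswind Industries Corp. → Larkspur Ventures LLC (R1): 40% × 64% × 51% = 13.056% of Redpoint Manufacturing Inc.
Chain via Summit Capital LLC → Fairlane Textiles S.p.A. (R1): 60% × 87% × 22% = 11.484% of Redpoint Manufacturing Inc.
Chain via Brightpath Group plc → Pinebrook Mining NL (R1): 100% × 33% × 17% = 5.61% of Redpoint Manufacturing Inc.
Aggregating (R2): 13.056% + 11.484% + 5.61% = 30.15%.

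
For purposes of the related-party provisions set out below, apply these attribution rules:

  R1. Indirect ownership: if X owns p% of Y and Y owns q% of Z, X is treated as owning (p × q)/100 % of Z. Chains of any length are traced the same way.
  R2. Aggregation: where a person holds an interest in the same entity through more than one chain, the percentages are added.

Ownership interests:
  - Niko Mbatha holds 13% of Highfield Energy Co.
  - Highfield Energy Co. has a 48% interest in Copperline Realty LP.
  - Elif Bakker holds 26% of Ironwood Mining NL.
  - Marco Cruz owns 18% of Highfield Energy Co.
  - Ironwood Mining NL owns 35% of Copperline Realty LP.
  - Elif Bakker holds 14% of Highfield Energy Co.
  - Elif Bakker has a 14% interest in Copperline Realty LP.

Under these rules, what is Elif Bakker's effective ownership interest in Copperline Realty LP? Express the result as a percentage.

29.82%

Chain via Ironwood Mining NL (R1): 26% × 35% = 9.1% of Copperline Realty LP.
Chain via Highfield Energy Co. (R1): 14% × 48% = 6.72% of Copperline Realty LP.
Direct interest in Copperline Realty LP: 14%.
Aggregating (R2): 9.1% + 6.72% + 14% = 29.82%.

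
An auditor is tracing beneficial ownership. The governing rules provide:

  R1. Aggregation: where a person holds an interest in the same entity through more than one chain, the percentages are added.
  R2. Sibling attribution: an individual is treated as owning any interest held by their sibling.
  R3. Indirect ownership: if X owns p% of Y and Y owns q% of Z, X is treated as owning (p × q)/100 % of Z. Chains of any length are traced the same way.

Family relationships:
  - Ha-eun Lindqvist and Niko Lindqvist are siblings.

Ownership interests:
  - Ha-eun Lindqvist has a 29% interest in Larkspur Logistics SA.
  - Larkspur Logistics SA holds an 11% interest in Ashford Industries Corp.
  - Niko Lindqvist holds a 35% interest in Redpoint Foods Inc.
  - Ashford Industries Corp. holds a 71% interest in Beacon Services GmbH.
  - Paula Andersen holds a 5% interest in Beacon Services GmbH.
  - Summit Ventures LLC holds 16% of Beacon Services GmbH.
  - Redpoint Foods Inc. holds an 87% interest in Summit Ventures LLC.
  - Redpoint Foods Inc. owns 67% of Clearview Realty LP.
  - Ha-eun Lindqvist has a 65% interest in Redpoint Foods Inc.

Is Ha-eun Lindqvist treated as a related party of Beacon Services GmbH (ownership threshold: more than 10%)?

By sibling attribution (R2), Ha-eun Lindqvist is treated as also owning Niko Lindqvist's interest in Redpoint Foods Inc, giving 65% + 35% = 100%.
Chain via Redpoint Foods Inc. → Summit Ventures LLC (R3): 100% × 87% × 16% = 13.92% of Beacon Services GmbH.
Chain via Larkspur Logistics SA → Ashford Industries Corp. (R3): 29% × 11% × 71% = 2.2649% of Beacon Services GmbH.
Aggregating (R1): 13.92% + 2.2649% = 16.1849%.
16.1849% exceeds the 10% threshold, so Ha-eun is a related party to Beacon Services GmbH.

Yes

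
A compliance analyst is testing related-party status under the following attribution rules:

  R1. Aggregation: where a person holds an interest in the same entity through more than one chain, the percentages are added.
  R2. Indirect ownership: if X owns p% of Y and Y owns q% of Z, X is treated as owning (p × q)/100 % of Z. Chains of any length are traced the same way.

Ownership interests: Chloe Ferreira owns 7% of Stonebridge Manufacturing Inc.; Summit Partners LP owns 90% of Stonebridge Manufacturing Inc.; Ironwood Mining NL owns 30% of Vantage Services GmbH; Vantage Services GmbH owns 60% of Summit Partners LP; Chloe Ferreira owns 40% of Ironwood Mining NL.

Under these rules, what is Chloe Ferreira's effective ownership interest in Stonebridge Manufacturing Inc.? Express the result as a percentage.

13.48%

Chain via Ironwood Mining NL → Vantage Services GmbH → Summit Partners LP (R2): 40% × 30% × 60% × 90% = 6.48% of Stonebridge Manufacturing Inc.
Direct interest in Stonebridge Manufacturing Inc: 7%.
Aggregating (R1): 6.48% + 7% = 13.48%.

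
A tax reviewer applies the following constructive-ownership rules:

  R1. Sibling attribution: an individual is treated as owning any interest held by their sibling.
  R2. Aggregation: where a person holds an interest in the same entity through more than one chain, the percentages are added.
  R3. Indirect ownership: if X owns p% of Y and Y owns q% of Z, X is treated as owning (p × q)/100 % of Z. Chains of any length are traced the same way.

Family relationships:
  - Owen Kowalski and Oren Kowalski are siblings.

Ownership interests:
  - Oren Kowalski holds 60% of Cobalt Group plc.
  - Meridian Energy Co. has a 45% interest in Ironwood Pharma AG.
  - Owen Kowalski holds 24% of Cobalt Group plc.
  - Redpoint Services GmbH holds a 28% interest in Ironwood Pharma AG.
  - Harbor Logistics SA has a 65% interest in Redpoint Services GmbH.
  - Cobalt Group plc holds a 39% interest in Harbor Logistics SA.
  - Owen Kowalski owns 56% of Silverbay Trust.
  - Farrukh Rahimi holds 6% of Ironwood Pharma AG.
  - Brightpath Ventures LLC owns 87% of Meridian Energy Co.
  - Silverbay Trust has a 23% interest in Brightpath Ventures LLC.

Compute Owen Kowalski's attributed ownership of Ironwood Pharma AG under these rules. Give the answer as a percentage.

By sibling attribution (R1), Owen Kowalski is treated as also owning Oren Kowalski's interest in Cobalt Group plc, giving 24% + 60% = 84%.
Chain via Silverbay Trust → Brightpath Ventures LLC → Meridian Energy Co. (R3): 56% × 23% × 87% × 45% = 5.04252% of Ironwood Pharma AG.
Chain via Cobalt Group plc → Harbor Logistics SA → Redpoint Services GmbH (R3): 84% × 39% × 65% × 28% = 5.96232% of Ironwood Pharma AG.
Aggregating (R2): 5.04252% + 5.96232% = 11.00484%.

11.00484%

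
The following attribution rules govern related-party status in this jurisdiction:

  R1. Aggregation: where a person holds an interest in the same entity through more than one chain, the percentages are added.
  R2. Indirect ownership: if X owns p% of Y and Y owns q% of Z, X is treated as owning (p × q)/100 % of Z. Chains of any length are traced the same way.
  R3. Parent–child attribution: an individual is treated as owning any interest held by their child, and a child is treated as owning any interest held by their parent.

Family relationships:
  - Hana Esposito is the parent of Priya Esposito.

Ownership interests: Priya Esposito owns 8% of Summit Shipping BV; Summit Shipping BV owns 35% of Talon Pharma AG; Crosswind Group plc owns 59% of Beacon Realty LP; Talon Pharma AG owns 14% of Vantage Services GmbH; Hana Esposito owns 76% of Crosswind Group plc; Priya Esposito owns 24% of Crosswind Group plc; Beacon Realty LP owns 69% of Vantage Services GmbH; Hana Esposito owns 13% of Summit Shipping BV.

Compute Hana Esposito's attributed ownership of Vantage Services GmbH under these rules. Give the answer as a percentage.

41.739%

By parent–child attribution (R3), Hana Esposito is treated as also owning Priya Esposito's interest in Summit Shipping BV, giving 13% + 8% = 21%.
By parent–child attribution (R3), Hana Esposito is treated as also owning Priya Esposito's interest in Crosswind Group plc, giving 76% + 24% = 100%.
Chain via Summit Shipping BV → Talon Pharma AG (R2): 21% × 35% × 14% = 1.029% of Vantage Services GmbH.
Chain via Crosswind Group plc → Beacon Realty LP (R2): 100% × 59% × 69% = 40.71% of Vantage Services GmbH.
Aggregating (R1): 1.029% + 40.71% = 41.739%.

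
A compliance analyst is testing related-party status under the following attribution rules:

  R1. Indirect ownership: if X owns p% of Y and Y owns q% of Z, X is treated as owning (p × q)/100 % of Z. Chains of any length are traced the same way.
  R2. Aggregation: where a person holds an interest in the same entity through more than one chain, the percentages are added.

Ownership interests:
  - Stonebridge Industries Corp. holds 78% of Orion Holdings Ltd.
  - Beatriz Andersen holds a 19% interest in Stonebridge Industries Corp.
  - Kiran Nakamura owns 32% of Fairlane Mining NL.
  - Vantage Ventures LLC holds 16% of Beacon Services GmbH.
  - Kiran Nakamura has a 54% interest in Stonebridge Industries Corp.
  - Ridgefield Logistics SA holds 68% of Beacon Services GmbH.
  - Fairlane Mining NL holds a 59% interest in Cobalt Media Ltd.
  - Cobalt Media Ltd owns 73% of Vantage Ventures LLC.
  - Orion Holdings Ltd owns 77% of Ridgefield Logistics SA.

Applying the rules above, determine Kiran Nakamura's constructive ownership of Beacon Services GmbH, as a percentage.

24.259216%

Chain via Fairlane Mining NL → Cobalt Media Ltd → Vantage Ventures LLC (R1): 32% × 59% × 73% × 16% = 2.205184% of Beacon Services GmbH.
Chain via Stonebridge Industries Corp. → Orion Holdings Ltd → Ridgefield Logistics SA (R1): 54% × 78% × 77% × 68% = 22.054032% of Beacon Services GmbH.
Aggregating (R2): 2.205184% + 22.054032% = 24.259216%.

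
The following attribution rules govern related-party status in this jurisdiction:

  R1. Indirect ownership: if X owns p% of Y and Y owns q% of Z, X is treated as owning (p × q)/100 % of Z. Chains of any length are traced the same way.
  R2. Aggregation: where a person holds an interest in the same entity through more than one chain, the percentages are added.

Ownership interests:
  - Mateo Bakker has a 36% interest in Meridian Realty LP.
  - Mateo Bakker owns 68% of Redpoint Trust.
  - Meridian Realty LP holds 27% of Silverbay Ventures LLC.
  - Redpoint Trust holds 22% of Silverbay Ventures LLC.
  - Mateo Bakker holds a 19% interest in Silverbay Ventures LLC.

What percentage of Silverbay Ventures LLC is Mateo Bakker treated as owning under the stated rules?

Chain via Redpoint Trust (R1): 68% × 22% = 14.96% of Silverbay Ventures LLC.
Chain via Meridian Realty LP (R1): 36% × 27% = 9.72% of Silverbay Ventures LLC.
Direct interest in Silverbay Ventures LLC: 19%.
Aggregating (R2): 14.96% + 9.72% + 19% = 43.68%.

43.68%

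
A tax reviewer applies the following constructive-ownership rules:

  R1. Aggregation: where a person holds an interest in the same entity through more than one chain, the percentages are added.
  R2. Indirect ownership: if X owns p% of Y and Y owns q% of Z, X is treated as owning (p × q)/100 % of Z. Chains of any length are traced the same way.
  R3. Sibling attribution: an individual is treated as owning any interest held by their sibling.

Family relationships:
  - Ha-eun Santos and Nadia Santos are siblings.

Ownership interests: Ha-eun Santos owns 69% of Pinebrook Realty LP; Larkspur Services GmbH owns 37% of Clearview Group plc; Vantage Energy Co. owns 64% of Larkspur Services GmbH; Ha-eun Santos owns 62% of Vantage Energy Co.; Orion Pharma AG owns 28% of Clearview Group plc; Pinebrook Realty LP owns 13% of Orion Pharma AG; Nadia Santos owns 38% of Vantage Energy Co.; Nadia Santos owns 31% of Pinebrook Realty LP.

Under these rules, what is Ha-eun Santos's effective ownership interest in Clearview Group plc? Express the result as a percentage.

By sibling attribution (R3), Ha-eun Santos is treated as also owning Nadia Santos's interest in Pinebrook Realty LP, giving 69% + 31% = 100%.
By sibling attribution (R3), Ha-eun Santos is treated as also owning Nadia Santos's interest in Vantage Energy Co, giving 62% + 38% = 100%.
Chain via Pinebrook Realty LP → Orion Pharma AG (R2): 100% × 13% × 28% = 3.64% of Clearview Group plc.
Chain via Vantage Energy Co. → Larkspur Services GmbH (R2): 100% × 64% × 37% = 23.68% of Clearview Group plc.
Aggregating (R1): 3.64% + 23.68% = 27.32%.

27.32%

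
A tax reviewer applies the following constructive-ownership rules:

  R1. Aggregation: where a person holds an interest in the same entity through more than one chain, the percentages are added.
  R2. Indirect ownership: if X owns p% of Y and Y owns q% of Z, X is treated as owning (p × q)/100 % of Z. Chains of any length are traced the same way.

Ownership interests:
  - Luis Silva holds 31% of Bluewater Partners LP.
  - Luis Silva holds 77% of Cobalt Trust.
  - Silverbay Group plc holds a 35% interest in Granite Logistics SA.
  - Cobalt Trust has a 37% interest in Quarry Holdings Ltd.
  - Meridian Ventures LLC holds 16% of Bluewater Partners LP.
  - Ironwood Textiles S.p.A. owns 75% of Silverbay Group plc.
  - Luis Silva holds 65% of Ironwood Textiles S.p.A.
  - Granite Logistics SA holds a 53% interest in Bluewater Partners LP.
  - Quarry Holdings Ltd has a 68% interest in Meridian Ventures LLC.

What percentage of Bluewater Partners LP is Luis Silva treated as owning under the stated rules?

Chain via Ironwood Textiles S.p.A. → Silverbay Group plc → Granite Logistics SA (R2): 65% × 75% × 35% × 53% = 9.043125% of Bluewater Partners LP.
Chain via Cobalt Trust → Quarry Holdings Ltd → Meridian Ventures LLC (R2): 77% × 37% × 68% × 16% = 3.099712% of Bluewater Partners LP.
Direct interest in Bluewater Partners LP: 31%.
Aggregating (R1): 9.043125% + 3.099712% + 31% = 43.142837%.

43.142837%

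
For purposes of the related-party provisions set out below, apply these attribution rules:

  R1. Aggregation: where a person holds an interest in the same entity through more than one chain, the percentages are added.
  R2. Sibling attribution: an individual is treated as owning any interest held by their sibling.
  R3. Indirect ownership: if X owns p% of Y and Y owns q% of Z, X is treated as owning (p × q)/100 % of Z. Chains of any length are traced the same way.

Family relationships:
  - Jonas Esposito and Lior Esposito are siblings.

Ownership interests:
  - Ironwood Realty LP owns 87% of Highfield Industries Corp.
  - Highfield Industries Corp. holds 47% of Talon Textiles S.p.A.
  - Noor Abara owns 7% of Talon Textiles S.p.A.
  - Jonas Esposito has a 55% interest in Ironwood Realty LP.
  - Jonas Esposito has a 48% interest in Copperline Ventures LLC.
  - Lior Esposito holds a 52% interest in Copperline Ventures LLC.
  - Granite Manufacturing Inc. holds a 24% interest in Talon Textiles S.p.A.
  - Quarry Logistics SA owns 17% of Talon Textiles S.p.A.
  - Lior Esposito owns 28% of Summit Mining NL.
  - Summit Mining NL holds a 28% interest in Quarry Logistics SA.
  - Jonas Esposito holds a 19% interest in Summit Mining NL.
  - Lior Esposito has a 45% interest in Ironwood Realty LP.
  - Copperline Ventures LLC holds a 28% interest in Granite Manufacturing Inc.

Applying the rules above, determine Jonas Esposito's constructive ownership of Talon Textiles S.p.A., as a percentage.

49.8472%

By sibling attribution (R2), Jonas Esposito is treated as also owning Lior Esposito's interest in Summit Mining NL, giving 19% + 28% = 47%.
By sibling attribution (R2), Jonas Esposito is treated as also owning Lior Esposito's interest in Ironwood Realty LP, giving 55% + 45% = 100%.
By sibling attribution (R2), Jonas Esposito is treated as also owning Lior Esposito's interest in Copperline Ventures LLC, giving 48% + 52% = 100%.
Chain via Summit Mining NL → Quarry Logistics SA (R3): 47% × 28% × 17% = 2.2372% of Talon Textiles S.p.A.
Chain via Ironwood Realty LP → Highfield Industries Corp. (R3): 100% × 87% × 47% = 40.89% of Talon Textiles S.p.A.
Chain via Copperline Ventures LLC → Granite Manufacturing Inc. (R3): 100% × 28% × 24% = 6.72% of Talon Textiles S.p.A.
Aggregating (R1): 2.2372% + 40.89% + 6.72% = 49.8472%.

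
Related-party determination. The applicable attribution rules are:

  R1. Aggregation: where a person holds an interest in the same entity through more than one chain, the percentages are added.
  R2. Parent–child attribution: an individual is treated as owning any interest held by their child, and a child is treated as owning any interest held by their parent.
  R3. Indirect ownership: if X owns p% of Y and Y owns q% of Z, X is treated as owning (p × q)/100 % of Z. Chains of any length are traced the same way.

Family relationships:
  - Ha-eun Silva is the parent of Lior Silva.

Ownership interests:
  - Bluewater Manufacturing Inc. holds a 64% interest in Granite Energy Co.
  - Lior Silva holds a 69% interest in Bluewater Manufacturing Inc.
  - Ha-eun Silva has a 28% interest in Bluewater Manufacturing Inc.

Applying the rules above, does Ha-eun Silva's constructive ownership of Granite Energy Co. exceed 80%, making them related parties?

No

By parent–child attribution (R2), Ha-eun Silva is treated as also owning Lior Silva's interest in Bluewater Manufacturing Inc, giving 28% + 69% = 97%.
Chain via Bluewater Manufacturing Inc. (R3): 97% × 64% = 62.08% of Granite Energy Co.
62.08% does not exceed the 80% threshold, so Ha-eun is not a related party to Granite Energy Co.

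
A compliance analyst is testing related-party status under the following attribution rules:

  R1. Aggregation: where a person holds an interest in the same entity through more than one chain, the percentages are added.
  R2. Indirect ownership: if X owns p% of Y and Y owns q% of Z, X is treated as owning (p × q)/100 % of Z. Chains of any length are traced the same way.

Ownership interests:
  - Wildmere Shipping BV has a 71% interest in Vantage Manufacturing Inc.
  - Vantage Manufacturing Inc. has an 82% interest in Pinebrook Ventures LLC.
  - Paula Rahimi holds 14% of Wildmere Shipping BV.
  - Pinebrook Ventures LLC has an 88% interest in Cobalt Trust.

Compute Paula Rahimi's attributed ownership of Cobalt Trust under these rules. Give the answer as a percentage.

7.172704%

Chain via Wildmere Shipping BV → Vantage Manufacturing Inc. → Pinebrook Ventures LLC (R2): 14% × 71% × 82% × 88% = 7.172704% of Cobalt Trust.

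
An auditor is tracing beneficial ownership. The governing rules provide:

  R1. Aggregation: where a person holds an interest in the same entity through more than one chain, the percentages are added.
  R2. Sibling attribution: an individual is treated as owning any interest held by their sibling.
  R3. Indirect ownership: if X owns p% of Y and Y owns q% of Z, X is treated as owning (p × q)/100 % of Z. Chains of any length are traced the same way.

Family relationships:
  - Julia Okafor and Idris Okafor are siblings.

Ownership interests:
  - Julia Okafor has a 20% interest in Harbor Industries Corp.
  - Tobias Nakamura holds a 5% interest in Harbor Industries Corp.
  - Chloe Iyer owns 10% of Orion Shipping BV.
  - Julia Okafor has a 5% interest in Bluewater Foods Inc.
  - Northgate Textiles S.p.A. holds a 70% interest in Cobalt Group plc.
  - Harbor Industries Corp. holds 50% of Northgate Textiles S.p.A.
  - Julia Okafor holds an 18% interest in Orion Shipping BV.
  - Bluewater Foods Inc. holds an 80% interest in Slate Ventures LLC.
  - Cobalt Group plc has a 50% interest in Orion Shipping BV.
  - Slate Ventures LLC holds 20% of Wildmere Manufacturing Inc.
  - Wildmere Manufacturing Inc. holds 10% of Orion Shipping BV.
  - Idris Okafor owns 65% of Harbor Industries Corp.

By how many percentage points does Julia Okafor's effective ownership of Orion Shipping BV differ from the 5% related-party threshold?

By sibling attribution (R2), Julia Okafor is treated as also owning Idris Okafor's interest in Harbor Industries Corp, giving 20% + 65% = 85%.
Chain via Harbor Industries Corp. → Northgate Textiles S.p.A. → Cobalt Group plc (R3): 85% × 50% × 70% × 50% = 14.875% of Orion Shipping BV.
Chain via Bluewater Foods Inc. → Slate Ventures LLC → Wildmere Manufacturing Inc. (R3): 5% × 80% × 20% × 10% = 0.08% of Orion Shipping BV.
Direct interest in Orion Shipping BV: 18%.
Aggregating (R1): 14.875% + 0.08% + 18% = 32.955%.
32.955% exceeds the 5% threshold by 27.955 percentage points.

27.955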